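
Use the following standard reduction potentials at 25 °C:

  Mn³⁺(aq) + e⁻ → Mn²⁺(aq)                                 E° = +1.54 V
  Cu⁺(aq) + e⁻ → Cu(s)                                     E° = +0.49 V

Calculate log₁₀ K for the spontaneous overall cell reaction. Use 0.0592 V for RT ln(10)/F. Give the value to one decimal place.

17.7

Cathode: Mn³⁺/Mn²⁺; anode: Cu⁺/Cu. E°cell = +1.05 V, n = 1.
log K = nE°cell / 0.0592 = (1)(+1.05) / 0.0592 = 17.7.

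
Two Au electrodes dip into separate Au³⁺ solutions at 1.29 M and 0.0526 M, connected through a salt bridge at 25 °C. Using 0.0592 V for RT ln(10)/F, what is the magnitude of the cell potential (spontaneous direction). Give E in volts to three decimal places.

For a concentration cell E°cell = 0. The 1.29 M side is the cathode (reduction is favoured where [Au³⁺] is higher).
With n = 3, E = −(0.0592/3) log([Au³⁺]ₐₙ/[Au³⁺]꜀ₐₜ) = −(0.0592/3) log(0.0526/1.29) = −(0.0592/3)(-1.390) = +0.027 V.

+0.027 V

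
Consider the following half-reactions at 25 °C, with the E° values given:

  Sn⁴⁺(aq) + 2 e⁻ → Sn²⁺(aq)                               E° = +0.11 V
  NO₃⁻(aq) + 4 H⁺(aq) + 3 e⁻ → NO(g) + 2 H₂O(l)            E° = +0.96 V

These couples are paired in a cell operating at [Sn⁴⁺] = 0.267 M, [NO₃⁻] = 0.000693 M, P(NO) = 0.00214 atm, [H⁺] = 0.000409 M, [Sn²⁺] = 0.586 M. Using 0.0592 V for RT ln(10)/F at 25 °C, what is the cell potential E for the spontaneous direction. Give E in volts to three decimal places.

+0.583 V

NO₃⁻/NO is the cathode (higher E°), Sn⁴⁺/Sn²⁺ the anode: E°cell = +0.96 − (+0.11) = +0.85 V, n = 6.
Overall: 2 NO₃⁻(aq) + 8 H⁺(aq) + 3 Sn²⁺(aq) → 2 NO(g) + 4 H₂O(l) + 3 Sn⁴⁺(aq)
Q = P(NO)^2·[Sn⁴⁺]^3 / ([NO₃⁻]^2·[H⁺]^8·[Sn²⁺]^3); log Q = 27.061.
E = E° − (0.0592/n) log Q = +0.85 − (0.0592/6)(27.061) = +0.583 V.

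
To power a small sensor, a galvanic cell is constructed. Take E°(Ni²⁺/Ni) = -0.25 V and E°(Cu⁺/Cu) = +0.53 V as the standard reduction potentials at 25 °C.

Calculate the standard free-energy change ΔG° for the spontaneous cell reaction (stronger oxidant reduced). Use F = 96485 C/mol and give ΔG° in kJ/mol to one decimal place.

Cu⁺/Cu (E° = +0.53 V) is the cathode; Ni²⁺/Ni (E° = -0.25 V) is the anode, so E°cell = +0.78 V.
Balancing electrons gives n = 2 (lcm of 1 and 2).
ΔG° = −nFE° = −(2)(96485)(+0.78) = -150,517 J = -150.5 kJ/mol.

-150.5 kJ/mol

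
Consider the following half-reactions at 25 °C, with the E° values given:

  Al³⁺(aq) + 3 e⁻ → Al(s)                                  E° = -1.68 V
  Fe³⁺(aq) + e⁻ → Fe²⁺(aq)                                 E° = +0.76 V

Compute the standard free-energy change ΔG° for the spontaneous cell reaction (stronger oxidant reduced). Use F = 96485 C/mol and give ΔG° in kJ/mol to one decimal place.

-706.3 kJ/mol

Fe³⁺/Fe²⁺ (E° = +0.76 V) is the cathode; Al³⁺/Al (E° = -1.68 V) is the anode, so E°cell = +2.44 V.
Balancing electrons gives n = 3 (lcm of 1 and 3).
ΔG° = −nFE° = −(3)(96485)(+2.44) = -706,270 J = -706.3 kJ/mol.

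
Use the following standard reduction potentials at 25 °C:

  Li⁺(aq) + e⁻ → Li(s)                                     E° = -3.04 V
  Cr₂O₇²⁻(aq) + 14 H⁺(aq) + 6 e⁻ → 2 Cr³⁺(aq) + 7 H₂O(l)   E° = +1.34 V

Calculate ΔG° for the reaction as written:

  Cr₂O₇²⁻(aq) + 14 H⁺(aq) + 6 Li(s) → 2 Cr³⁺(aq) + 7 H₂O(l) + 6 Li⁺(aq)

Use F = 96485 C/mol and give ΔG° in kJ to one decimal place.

As written, Cr₂O₇²⁻/Cr³⁺ is reduced (cathode) and Li⁺/Li is oxidised (anode), so E°cell = (+1.34) − (-3.04) = +4.38 V.
Balancing electrons gives n = 6.
ΔG° = −nFE° = −(6)(96485)(+4.38) = -2,535,626 J = -2535.6 kJ.

-2535.6 kJ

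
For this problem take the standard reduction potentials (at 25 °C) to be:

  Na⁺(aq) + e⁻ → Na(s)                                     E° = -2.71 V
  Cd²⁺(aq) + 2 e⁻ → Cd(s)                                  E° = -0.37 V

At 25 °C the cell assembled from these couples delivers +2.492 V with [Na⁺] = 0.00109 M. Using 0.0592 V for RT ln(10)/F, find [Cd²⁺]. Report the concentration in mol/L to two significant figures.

Cd²⁺/Cd is the cathode, Na⁺/Na the anode: E°cell = +2.34 V, n = 2.
Overall reaction: Cd²⁺(aq) + 2 Na(s) → Cd(s) + 2 Na⁺(aq); Q = [Na⁺]^2/[Cd²⁺]^1.
From E = E° − (0.0592/n) log Q: log Q = (E° − E)·n/0.0592 = (+2.34 − (+2.492))·2/0.0592 = -5.1351.
So 1·log[Cd²⁺] = 2·log(0.00109) − log Q = -5.9251 − (-5.1351) = -0.7900; [Cd²⁺] = 10^(-0.7900) ≈ 0.16 M.

0.16 M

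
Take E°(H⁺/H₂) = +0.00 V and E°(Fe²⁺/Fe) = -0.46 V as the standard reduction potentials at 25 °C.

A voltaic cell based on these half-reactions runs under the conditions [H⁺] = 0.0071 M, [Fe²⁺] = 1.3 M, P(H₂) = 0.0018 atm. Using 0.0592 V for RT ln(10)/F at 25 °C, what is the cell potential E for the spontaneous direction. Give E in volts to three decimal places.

H⁺/H₂ is the cathode (higher E°), Fe²⁺/Fe the anode: E°cell = +0.00 − (-0.46) = +0.46 V, n = 2.
Overall: 2 H⁺(aq) + Fe(s) → H₂(g) + Fe²⁺(aq)
Q = P(H₂)·[Fe²⁺] / ([H⁺]^2); log Q = 1.667.
E = E° − (0.0592/n) log Q = +0.46 − (0.0592/2)(1.667) = +0.411 V.

+0.411 V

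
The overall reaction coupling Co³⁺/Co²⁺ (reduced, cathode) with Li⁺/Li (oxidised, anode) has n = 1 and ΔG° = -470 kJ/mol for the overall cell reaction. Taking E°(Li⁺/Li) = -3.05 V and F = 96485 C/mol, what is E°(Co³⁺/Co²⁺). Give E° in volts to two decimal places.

E°cell = −ΔG°/(nF) = −(-470×10³)/((1)(96485)) = +4.871 V.
Since Co³⁺/Co²⁺ is the cathode and Li⁺/Li the anode, E°cell = E°(Co³⁺/Co²⁺) − E°(Li⁺/Li).
So E°(Co³⁺/Co²⁺) = E°cell + E°(Li⁺/Li) = +4.871 + (-3.05) = +1.82 V.

+1.82 V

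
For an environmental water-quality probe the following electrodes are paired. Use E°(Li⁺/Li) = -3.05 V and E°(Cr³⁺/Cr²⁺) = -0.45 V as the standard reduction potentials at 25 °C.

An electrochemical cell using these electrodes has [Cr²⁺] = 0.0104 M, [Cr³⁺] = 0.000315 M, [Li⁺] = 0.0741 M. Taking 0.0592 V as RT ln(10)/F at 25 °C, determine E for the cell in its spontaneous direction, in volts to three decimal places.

Cr³⁺/Cr²⁺ is the cathode (higher E°), Li⁺/Li the anode: E°cell = -0.45 − (-3.05) = +2.60 V, n = 1.
Overall: Cr³⁺(aq) + Li(s) → Cr²⁺(aq) + Li⁺(aq)
Q = [Cr²⁺]·[Li⁺] / ([Cr³⁺]); log Q = 0.389.
E = E° − (0.0592/n) log Q = +2.60 − (0.0592/1)(0.389) = +2.577 V.

+2.577 V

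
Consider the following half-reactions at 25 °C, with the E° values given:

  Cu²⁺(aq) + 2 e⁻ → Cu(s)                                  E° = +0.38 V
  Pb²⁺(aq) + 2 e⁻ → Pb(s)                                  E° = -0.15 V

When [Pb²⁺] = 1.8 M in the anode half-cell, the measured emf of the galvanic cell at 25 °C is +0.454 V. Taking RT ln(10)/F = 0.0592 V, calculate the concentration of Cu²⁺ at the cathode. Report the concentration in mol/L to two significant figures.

0.0049 M

Cu²⁺/Cu is the cathode, Pb²⁺/Pb the anode: E°cell = +0.53 V, n = 2.
Overall reaction: Cu²⁺(aq) + Pb(s) → Cu(s) + Pb²⁺(aq); Q = [Pb²⁺]^1/[Cu²⁺]^1.
From E = E° − (0.0592/n) log Q: log Q = (E° − E)·n/0.0592 = (+0.53 − (+0.454))·2/0.0592 = 2.5676.
So 1·log[Cu²⁺] = 1·log(1.8) − log Q = 0.2553 − (2.5676) = -2.3123; [Cu²⁺] = 10^(-2.3123) ≈ 0.0049 M.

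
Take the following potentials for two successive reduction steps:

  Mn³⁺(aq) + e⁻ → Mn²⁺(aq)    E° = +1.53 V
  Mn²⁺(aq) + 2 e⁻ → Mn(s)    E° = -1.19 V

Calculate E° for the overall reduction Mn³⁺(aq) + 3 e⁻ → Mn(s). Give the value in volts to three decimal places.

Standard free energies of sequential steps add: ΔG°₃ = ΔG°₁ + ΔG°₂, so n₃E°₃ = n₁E°₁ + n₂E°₂.
E°₃ = (1×+1.53 + 2×-1.19) / 3 = (-0.850) / 3 = -0.283 V.

-0.283 V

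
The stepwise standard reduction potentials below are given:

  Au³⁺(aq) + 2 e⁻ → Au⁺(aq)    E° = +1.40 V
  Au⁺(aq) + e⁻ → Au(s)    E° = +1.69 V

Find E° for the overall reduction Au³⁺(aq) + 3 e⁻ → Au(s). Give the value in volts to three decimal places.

+1.497 V

Since ΔG° = −nFE° is additive over sequential reductions, n₃E°₃ = n₁E°₁ + n₂E°₂.
E°₃ = (2×+1.40 + 1×+1.69) / 3 = (+4.490) / 3 = +1.497 V.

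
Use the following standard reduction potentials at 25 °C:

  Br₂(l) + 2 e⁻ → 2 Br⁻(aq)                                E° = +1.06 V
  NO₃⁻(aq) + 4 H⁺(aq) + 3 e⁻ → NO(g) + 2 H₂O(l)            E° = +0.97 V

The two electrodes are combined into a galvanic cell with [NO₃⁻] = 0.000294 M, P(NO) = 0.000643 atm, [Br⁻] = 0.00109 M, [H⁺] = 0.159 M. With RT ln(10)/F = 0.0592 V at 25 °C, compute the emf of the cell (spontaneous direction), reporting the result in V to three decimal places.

Br₂/Br⁻ is the cathode (higher E°), NO₃⁻/NO the anode: E°cell = +1.06 − (+0.97) = +0.09 V, n = 6.
Overall: 3 Br₂(l) + 2 NO(g) + 4 H₂O(l) → 6 Br⁻(aq) + 2 NO₃⁻(aq) + 8 H⁺(aq)
Q = [Br⁻]^6·[NO₃⁻]^2·[H⁺]^8 / (P(NO)^2); log Q = -24.844.
E = E° − (0.0592/n) log Q = +0.09 − (0.0592/6)(-24.844) = +0.335 V.

+0.335 V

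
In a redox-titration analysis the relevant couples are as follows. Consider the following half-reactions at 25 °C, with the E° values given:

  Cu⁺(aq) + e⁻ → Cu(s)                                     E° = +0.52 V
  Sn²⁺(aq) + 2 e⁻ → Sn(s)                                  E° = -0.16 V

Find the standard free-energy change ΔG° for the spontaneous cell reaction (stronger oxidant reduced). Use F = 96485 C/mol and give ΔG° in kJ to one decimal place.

-131.2 kJ

Cu⁺/Cu (E° = +0.52 V) is the cathode; Sn²⁺/Sn (E° = -0.16 V) is the anode, so E°cell = +0.68 V.
Balancing electrons gives n = 2 (lcm of 1 and 2).
ΔG° = −nFE° = −(2)(96485)(+0.68) = -131,220 J = -131.2 kJ.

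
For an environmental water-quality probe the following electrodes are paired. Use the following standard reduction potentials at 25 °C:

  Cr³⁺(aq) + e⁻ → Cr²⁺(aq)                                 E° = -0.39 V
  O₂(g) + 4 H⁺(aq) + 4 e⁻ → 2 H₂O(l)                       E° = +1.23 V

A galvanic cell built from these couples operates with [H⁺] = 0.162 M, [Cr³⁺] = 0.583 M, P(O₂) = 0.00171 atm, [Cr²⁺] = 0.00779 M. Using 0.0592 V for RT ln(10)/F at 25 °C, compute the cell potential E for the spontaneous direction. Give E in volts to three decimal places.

+1.421 V

O₂/H₂O is the cathode (higher E°), Cr³⁺/Cr²⁺ the anode: E°cell = +1.23 − (-0.39) = +1.62 V, n = 4.
Overall: O₂(g) + 4 H⁺(aq) + 4 Cr²⁺(aq) → 2 H₂O(l) + 4 Cr³⁺(aq)
Q = [Cr³⁺]^4 / (P(O₂)·[H⁺]^4·[Cr²⁺]^4); log Q = 13.425.
E = E° − (0.0592/n) log Q = +1.62 − (0.0592/4)(13.425) = +1.421 V.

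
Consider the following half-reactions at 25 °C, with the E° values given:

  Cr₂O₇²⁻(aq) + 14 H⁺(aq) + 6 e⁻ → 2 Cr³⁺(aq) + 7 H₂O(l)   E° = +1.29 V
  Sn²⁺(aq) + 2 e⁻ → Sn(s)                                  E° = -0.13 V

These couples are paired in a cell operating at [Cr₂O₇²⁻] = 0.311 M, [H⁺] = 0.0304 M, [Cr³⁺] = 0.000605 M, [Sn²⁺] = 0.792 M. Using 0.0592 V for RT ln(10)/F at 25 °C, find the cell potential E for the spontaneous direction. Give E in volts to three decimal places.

+1.272 V

Cr₂O₇²⁻/Cr³⁺ is the cathode (higher E°), Sn²⁺/Sn the anode: E°cell = +1.29 − (-0.13) = +1.42 V, n = 6.
Overall: Cr₂O₇²⁻(aq) + 14 H⁺(aq) + 3 Sn(s) → 2 Cr³⁺(aq) + 7 H₂O(l) + 3 Sn²⁺(aq)
Q = [Cr³⁺]^2·[Sn²⁺]^3 / ([Cr₂O₇²⁻]·[H⁺]^14); log Q = 15.007.
E = E° − (0.0592/n) log Q = +1.42 − (0.0592/6)(15.007) = +1.272 V.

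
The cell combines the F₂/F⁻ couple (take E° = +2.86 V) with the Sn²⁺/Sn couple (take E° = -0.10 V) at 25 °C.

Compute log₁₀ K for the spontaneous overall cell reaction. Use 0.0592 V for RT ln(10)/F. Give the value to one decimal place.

Cathode: F₂/F⁻; anode: Sn²⁺/Sn. E°cell = +2.96 V, n = 2.
log K = nE°cell / 0.0592 = (2)(+2.96) / 0.0592 = 100.0.

100.0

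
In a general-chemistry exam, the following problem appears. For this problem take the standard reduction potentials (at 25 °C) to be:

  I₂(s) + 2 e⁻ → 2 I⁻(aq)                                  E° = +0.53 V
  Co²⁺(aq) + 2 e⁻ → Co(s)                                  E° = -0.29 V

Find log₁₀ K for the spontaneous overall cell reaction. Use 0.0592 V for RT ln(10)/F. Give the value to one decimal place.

Cathode: I₂/I⁻; anode: Co²⁺/Co. E°cell = +0.82 V, n = 2.
log K = nE°cell / 0.0592 = (2)(+0.82) / 0.0592 = 27.7.

27.7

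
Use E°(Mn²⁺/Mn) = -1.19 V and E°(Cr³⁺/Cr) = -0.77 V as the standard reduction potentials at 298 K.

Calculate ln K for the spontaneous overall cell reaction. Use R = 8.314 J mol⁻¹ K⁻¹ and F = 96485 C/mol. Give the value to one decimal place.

98.1

Cathode: Cr³⁺/Cr; anode: Mn²⁺/Mn. E°cell = (-0.77) − (-1.19) = +0.42 V, with n = 6.
ΔG° = −nFE° = −RT ln K, so ln K = nFE°/(RT) = (6)(96485)(+0.42) / ((8.314)(298)) = 98.137.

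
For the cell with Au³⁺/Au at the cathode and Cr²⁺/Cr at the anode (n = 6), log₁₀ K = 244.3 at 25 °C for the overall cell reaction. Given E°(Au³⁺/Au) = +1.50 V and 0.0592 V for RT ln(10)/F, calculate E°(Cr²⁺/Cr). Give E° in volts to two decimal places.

E°cell = (0.0592/n)·log K = (0.0592/6)(244.3) = +2.410 V.
Since Au³⁺/Au is the cathode and Cr²⁺/Cr the anode, E°cell = E°(Au³⁺/Au) − E°(Cr²⁺/Cr).
So E°(Cr²⁺/Cr) = E°(Au³⁺/Au) − E°cell = (+1.50) − (+2.410) = -0.91 V.

-0.91 V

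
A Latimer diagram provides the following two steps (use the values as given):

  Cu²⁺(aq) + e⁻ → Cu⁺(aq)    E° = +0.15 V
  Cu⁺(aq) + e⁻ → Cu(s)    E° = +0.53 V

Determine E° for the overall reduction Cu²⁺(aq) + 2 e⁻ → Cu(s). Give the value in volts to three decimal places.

Since ΔG° = −nFE° is additive over sequential reductions, n₃E°₃ = n₁E°₁ + n₂E°₂.
E°₃ = (1×+0.15 + 1×+0.53) / 2 = (+0.680) / 2 = +0.340 V.

+0.340 V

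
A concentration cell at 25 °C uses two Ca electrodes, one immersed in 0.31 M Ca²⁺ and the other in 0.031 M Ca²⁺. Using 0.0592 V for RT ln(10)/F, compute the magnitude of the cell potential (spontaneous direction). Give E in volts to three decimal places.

+0.030 V

For a concentration cell E°cell = 0. The 0.31 M side is the cathode (reduction is favoured where [Ca²⁺] is higher).
With n = 2, E = −(0.0592/2) log([Ca²⁺]ₐₙ/[Ca²⁺]꜀ₐₜ) = −(0.0592/2) log(0.031/0.31) = −(0.0592/2)(-1.000) = +0.030 V.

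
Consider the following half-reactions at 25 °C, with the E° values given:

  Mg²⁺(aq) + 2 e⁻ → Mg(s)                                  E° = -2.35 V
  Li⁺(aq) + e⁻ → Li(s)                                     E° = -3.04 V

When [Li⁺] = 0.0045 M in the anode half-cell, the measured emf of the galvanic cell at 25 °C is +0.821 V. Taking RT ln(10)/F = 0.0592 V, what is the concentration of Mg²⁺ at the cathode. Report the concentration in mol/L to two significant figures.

Mg²⁺/Mg is the cathode, Li⁺/Li the anode: E°cell = +0.69 V, n = 2.
Overall reaction: Mg²⁺(aq) + 2 Li(s) → Mg(s) + 2 Li⁺(aq); Q = [Li⁺]^2/[Mg²⁺]^1.
From E = E° − (0.0592/n) log Q: log Q = (E° − E)·n/0.0592 = (+0.69 − (+0.821))·2/0.0592 = -4.4257.
So 1·log[Mg²⁺] = 2·log(0.0045) − log Q = -4.6936 − (-4.4257) = -0.2679; [Mg²⁺] = 10^(-0.2679) ≈ 0.54 M.

0.54 M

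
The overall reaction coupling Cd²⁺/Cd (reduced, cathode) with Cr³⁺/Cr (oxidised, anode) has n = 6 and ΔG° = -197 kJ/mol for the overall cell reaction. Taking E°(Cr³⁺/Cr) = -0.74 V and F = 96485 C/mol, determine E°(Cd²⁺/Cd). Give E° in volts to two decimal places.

E°cell = −ΔG°/(nF) = −(-197×10³)/((6)(96485)) = +0.340 V.
Since Cd²⁺/Cd is the cathode and Cr³⁺/Cr the anode, E°cell = E°(Cd²⁺/Cd) − E°(Cr³⁺/Cr).
So E°(Cd²⁺/Cd) = E°cell + E°(Cr³⁺/Cr) = +0.340 + (-0.74) = -0.40 V.

-0.40 V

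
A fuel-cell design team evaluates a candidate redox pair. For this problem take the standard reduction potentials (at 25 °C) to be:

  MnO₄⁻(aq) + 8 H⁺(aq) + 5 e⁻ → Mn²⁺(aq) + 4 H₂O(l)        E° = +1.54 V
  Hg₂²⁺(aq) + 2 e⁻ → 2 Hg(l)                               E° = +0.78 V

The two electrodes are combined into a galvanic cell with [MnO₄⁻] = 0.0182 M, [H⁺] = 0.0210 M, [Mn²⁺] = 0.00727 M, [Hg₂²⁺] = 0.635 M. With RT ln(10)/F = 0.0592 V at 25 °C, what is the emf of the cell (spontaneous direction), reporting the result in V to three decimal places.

+0.612 V

MnO₄⁻/Mn²⁺ is the cathode (higher E°), Hg₂²⁺/Hg the anode: E°cell = +1.54 − (+0.78) = +0.76 V, n = 10.
Overall: 2 MnO₄⁻(aq) + 16 H⁺(aq) + 10 Hg(l) → 2 Mn²⁺(aq) + 8 H₂O(l) + 5 Hg₂²⁺(aq)
Q = [Mn²⁺]^2·[Hg₂²⁺]^5 / ([MnO₄⁻]^2·[H⁺]^16); log Q = 25.061.
E = E° − (0.0592/n) log Q = +0.76 − (0.0592/10)(25.061) = +0.612 V.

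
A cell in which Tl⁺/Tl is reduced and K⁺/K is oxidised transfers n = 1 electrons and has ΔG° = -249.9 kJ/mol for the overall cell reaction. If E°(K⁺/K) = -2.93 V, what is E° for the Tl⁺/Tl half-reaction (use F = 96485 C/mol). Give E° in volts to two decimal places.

E°cell = −ΔG°/(nF) = −(-249.9×10³)/((1)(96485)) = +2.590 V.
Since Tl⁺/Tl is the cathode and K⁺/K the anode, E°cell = E°(Tl⁺/Tl) − E°(K⁺/K).
So E°(Tl⁺/Tl) = E°cell + E°(K⁺/K) = +2.590 + (-2.93) = -0.34 V.

-0.34 V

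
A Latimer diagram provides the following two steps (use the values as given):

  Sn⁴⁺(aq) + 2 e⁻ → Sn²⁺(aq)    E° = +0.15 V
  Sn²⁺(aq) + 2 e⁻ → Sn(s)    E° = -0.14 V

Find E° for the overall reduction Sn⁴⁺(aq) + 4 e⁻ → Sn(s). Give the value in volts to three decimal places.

+0.005 V

Standard free energies of sequential steps add: ΔG°₃ = ΔG°₁ + ΔG°₂, so n₃E°₃ = n₁E°₁ + n₂E°₂.
E°₃ = (2×+0.15 + 2×-0.14) / 4 = (+0.020) / 4 = +0.005 V.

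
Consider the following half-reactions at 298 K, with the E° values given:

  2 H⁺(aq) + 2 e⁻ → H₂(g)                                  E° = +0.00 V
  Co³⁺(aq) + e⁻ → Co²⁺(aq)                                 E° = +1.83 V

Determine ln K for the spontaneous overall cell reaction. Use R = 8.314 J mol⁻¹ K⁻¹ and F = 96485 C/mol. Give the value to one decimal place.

142.5

Cathode: Co³⁺/Co²⁺; anode: H⁺/H₂. E°cell = (+1.83) − (+0.00) = +1.83 V, with n = 2.
ΔG° = −nFE° = −RT ln K, so ln K = nFE°/(RT) = (2)(96485)(+1.83) / ((8.314)(298)) = 142.533.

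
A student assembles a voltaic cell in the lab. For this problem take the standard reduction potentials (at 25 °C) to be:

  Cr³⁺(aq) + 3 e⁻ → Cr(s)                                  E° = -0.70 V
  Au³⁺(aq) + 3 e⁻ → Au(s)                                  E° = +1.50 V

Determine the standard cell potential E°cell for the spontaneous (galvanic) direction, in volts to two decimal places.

+2.20 V

The Au³⁺/Au couple has the higher reduction potential, so it is the cathode; Cr³⁺/Cr is oxidised at the anode.
E°cell = E°(cathode) − E°(anode) = (+1.50) − (-0.70) = +2.20 V.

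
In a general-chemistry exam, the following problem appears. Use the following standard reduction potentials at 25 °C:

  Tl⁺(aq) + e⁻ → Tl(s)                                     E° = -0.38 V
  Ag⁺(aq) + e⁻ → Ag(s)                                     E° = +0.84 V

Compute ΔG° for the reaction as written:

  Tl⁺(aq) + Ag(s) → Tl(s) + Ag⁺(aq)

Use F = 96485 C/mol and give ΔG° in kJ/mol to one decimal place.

As written, Tl⁺/Tl is reduced (cathode) and Ag⁺/Ag is oxidised (anode), so E°cell = (-0.38) − (+0.84) = -1.22 V.
Balancing electrons gives n = 1.
ΔG° = −nFE° = −(1)(96485)(-1.22) = 117,712 J = +117.7 kJ/mol.

+117.7 kJ/mol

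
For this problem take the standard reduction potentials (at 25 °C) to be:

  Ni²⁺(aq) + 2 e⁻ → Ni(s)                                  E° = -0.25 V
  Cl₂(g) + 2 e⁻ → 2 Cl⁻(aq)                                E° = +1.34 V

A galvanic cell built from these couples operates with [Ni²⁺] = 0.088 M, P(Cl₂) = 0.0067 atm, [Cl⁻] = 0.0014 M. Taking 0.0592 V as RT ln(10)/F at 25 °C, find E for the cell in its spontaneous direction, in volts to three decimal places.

+1.726 V

Cl₂/Cl⁻ is the cathode (higher E°), Ni²⁺/Ni the anode: E°cell = +1.34 − (-0.25) = +1.59 V, n = 2.
Overall: Cl₂(g) + Ni(s) → 2 Cl⁻(aq) + Ni²⁺(aq)
Q = [Cl⁻]^2·[Ni²⁺] / (P(Cl₂)); log Q = -4.589.
E = E° − (0.0592/n) log Q = +1.59 − (0.0592/2)(-4.589) = +1.726 V.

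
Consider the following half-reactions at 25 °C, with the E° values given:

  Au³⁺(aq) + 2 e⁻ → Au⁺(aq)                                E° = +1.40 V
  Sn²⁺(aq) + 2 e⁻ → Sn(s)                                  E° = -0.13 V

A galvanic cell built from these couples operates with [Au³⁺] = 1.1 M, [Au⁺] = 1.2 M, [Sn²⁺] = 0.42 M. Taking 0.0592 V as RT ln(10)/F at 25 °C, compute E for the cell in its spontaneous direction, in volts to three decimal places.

Au³⁺/Au⁺ is the cathode (higher E°), Sn²⁺/Sn the anode: E°cell = +1.40 − (-0.13) = +1.53 V, n = 2.
Overall: Au³⁺(aq) + Sn(s) → Au⁺(aq) + Sn²⁺(aq)
Q = [Au⁺]·[Sn²⁺] / ([Au³⁺]); log Q = -0.339.
E = E° − (0.0592/n) log Q = +1.53 − (0.0592/2)(-0.339) = +1.540 V.

+1.540 V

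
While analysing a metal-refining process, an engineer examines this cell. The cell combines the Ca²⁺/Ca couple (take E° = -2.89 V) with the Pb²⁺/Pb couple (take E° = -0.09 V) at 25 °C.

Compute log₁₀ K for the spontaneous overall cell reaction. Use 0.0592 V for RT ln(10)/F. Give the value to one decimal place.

94.6

Cathode: Pb²⁺/Pb; anode: Ca²⁺/Ca. E°cell = +2.80 V, n = 2.
log K = nE°cell / 0.0592 = (2)(+2.80) / 0.0592 = 94.6.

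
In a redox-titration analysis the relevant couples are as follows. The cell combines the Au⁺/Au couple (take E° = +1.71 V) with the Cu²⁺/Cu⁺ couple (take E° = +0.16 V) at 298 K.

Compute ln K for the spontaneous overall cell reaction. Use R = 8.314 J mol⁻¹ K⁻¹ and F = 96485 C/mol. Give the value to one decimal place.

60.4

Cathode: Au⁺/Au; anode: Cu²⁺/Cu⁺. E°cell = (+1.71) − (+0.16) = +1.55 V, with n = 1.
ΔG° = −nFE° = −RT ln K, so ln K = nFE°/(RT) = (1)(96485)(+1.55) / ((8.314)(298)) = 60.362.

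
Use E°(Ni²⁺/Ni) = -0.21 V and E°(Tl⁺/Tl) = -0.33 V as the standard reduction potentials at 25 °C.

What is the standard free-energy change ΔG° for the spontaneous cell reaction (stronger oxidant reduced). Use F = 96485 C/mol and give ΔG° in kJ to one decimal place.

-23.2 kJ

Ni²⁺/Ni (E° = -0.21 V) is the cathode; Tl⁺/Tl (E° = -0.33 V) is the anode, so E°cell = +0.12 V.
Balancing electrons gives n = 2 (lcm of 2 and 1).
ΔG° = −nFE° = −(2)(96485)(+0.12) = -23,156 J = -23.2 kJ.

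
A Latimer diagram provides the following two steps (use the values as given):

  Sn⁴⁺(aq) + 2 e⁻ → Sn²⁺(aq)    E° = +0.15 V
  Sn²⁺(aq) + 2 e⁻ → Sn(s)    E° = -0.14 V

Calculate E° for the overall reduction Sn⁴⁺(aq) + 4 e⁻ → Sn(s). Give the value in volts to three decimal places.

+0.005 V

Since ΔG° = −nFE° is additive over sequential reductions, n₃E°₃ = n₁E°₁ + n₂E°₂.
E°₃ = (2×+0.15 + 2×-0.14) / 4 = (+0.020) / 4 = +0.005 V.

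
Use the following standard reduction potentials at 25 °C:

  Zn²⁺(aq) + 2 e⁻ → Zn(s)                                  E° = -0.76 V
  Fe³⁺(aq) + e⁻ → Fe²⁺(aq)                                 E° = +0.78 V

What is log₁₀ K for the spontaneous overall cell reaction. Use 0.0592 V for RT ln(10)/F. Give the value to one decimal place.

Cathode: Fe³⁺/Fe²⁺; anode: Zn²⁺/Zn. E°cell = +1.54 V, n = 2.
log K = nE°cell / 0.0592 = (2)(+1.54) / 0.0592 = 52.0.

52.0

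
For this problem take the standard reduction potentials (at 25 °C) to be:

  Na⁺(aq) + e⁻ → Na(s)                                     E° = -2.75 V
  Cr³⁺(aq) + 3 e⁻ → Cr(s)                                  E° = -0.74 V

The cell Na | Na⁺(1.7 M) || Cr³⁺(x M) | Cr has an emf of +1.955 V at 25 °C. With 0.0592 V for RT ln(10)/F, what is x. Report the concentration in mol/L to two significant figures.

0.0080 M

Cr³⁺/Cr is the cathode, Na⁺/Na the anode: E°cell = +2.01 V, n = 3.
Overall reaction: Cr³⁺(aq) + 3 Na(s) → Cr(s) + 3 Na⁺(aq); Q = [Na⁺]^3/[Cr³⁺]^1.
From E = E° − (0.0592/n) log Q: log Q = (E° − E)·n/0.0592 = (+2.01 − (+1.955))·3/0.0592 = 2.7872.
So 1·log[Cr³⁺] = 3·log(1.7) − log Q = 0.6913 − (2.7872) = -2.0959; [Cr³⁺] = 10^(-2.0959) ≈ 0.0080 M.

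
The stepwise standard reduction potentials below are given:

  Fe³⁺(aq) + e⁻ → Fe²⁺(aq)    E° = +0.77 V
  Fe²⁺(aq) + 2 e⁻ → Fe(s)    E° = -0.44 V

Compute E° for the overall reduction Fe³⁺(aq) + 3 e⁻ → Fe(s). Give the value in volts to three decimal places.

-0.037 V

Standard free energies of sequential steps add: ΔG°₃ = ΔG°₁ + ΔG°₂, so n₃E°₃ = n₁E°₁ + n₂E°₂.
E°₃ = (1×+0.77 + 2×-0.44) / 3 = (-0.110) / 3 = -0.037 V.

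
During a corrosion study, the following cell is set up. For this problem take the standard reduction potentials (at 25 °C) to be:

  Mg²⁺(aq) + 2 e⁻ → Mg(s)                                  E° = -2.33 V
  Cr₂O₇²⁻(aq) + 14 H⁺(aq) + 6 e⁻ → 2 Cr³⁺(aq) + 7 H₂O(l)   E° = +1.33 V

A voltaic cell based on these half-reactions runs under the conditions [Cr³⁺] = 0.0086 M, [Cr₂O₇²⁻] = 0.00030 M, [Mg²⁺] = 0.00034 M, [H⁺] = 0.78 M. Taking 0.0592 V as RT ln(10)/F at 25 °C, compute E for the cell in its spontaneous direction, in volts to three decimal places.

+3.754 V

Cr₂O₇²⁻/Cr³⁺ is the cathode (higher E°), Mg²⁺/Mg the anode: E°cell = +1.33 − (-2.33) = +3.66 V, n = 6.
Overall: Cr₂O₇²⁻(aq) + 14 H⁺(aq) + 3 Mg(s) → 2 Cr³⁺(aq) + 7 H₂O(l) + 3 Mg²⁺(aq)
Q = [Cr³⁺]^2·[Mg²⁺]^3 / ([Cr₂O₇²⁻]·[H⁺]^14); log Q = -9.503.
E = E° − (0.0592/n) log Q = +3.66 − (0.0592/6)(-9.503) = +3.754 V.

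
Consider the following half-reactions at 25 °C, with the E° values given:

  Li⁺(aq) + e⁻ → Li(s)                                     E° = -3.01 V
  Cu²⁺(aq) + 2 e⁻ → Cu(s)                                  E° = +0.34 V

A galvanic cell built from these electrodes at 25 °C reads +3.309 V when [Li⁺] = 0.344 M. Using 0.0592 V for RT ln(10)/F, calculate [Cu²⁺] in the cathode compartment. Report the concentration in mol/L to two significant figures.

Cu²⁺/Cu is the cathode, Li⁺/Li the anode: E°cell = +3.35 V, n = 2.
Overall reaction: Cu²⁺(aq) + 2 Li(s) → Cu(s) + 2 Li⁺(aq); Q = [Li⁺]^2/[Cu²⁺]^1.
From E = E° − (0.0592/n) log Q: log Q = (E° − E)·n/0.0592 = (+3.35 − (+3.309))·2/0.0592 = 1.3851.
So 1·log[Cu²⁺] = 2·log(0.344) − log Q = -0.9269 − (1.3851) = -2.3120; [Cu²⁺] = 10^(-2.3120) ≈ 0.0049 M.

0.0049 M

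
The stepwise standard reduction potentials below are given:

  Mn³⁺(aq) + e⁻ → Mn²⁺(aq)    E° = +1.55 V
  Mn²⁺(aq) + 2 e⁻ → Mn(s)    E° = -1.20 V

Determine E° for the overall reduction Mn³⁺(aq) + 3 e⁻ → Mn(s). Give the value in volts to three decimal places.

-0.283 V

Standard free energies of sequential steps add: ΔG°₃ = ΔG°₁ + ΔG°₂, so n₃E°₃ = n₁E°₁ + n₂E°₂.
E°₃ = (1×+1.55 + 2×-1.20) / 3 = (-0.850) / 3 = -0.283 V.
Simply averaging or adding the two E° values would be wrong; the electron-weighted sum is required.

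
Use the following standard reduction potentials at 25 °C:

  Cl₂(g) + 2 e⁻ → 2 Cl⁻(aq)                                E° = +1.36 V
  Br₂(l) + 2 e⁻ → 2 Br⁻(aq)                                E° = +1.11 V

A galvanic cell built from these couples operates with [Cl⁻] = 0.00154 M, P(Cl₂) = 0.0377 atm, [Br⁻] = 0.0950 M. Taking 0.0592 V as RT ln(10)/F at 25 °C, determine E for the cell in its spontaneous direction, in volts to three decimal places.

+0.314 V

Cl₂/Cl⁻ is the cathode (higher E°), Br₂/Br⁻ the anode: E°cell = +1.36 − (+1.11) = +0.25 V, n = 2.
Overall: Cl₂(g) + 2 Br⁻(aq) → 2 Cl⁻(aq) + Br₂(l)
Q = [Cl⁻]^2 / (P(Cl₂)·[Br⁻]^2); log Q = -2.157.
E = E° − (0.0592/n) log Q = +0.25 − (0.0592/2)(-2.157) = +0.314 V.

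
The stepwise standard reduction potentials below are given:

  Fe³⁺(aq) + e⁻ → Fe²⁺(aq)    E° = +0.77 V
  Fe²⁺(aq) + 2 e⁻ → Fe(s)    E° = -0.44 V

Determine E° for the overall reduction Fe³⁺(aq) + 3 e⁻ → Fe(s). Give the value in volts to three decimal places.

-0.037 V

Adding the free-energy changes (−nFE°) of the two steps gives −n₃FE°₃ = −n₁FE°₁ − n₂FE°₂.
E°₃ = (1×+0.77 + 2×-0.44) / 3 = (-0.110) / 3 = -0.037 V.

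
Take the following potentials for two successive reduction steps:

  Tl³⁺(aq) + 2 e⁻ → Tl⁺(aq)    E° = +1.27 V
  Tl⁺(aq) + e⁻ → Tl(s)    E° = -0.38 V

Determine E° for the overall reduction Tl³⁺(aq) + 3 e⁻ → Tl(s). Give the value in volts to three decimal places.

Standard free energies of sequential steps add: ΔG°₃ = ΔG°₁ + ΔG°₂, so n₃E°₃ = n₁E°₁ + n₂E°₂.
E°₃ = (2×+1.27 + 1×-0.38) / 3 = (+2.160) / 3 = +0.720 V.

+0.720 V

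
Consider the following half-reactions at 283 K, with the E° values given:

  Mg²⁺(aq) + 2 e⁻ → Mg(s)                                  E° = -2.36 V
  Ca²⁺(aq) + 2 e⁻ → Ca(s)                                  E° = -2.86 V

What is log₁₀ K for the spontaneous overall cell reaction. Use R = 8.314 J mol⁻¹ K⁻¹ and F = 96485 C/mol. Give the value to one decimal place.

Cathode: Mg²⁺/Mg; anode: Ca²⁺/Ca. E°cell = (-2.36) − (-2.86) = +0.50 V, with n = 2.
ΔG° = −nFE° = −RT ln K, so ln K = nFE°/(RT) = (2)(96485)(+0.50) / ((8.314)(283)) = 41.008.
log₁₀ K = 41.008 / ln 10 = 17.8.

17.8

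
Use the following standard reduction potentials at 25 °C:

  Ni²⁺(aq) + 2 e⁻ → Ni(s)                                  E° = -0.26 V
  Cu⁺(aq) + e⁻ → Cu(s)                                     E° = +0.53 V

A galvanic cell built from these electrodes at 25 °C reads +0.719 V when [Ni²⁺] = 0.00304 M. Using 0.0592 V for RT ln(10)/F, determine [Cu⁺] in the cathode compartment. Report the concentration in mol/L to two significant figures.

0.0035 M

Cu⁺/Cu is the cathode, Ni²⁺/Ni the anode: E°cell = +0.79 V, n = 2.
Overall reaction: 2 Cu⁺(aq) + Ni(s) → 2 Cu(s) + Ni²⁺(aq); Q = [Ni²⁺]^1/[Cu⁺]^2.
From E = E° − (0.0592/n) log Q: log Q = (E° − E)·n/0.0592 = (+0.79 − (+0.719))·2/0.0592 = 2.3986.
So 2·log[Cu⁺] = 1·log(0.00304) − log Q = -2.5171 − (2.3986) = -4.9157; log[Cu⁺] = -4.9157 / 2 = -2.4579; [Cu⁺] = 10^(-2.4579) ≈ 0.0035 M.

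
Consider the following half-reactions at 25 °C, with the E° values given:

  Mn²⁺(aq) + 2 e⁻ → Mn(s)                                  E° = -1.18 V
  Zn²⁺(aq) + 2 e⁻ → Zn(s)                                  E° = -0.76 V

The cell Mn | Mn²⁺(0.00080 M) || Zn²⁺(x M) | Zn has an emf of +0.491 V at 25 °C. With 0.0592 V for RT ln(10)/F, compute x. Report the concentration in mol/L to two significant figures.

0.20 M

Zn²⁺/Zn is the cathode, Mn²⁺/Mn the anode: E°cell = +0.42 V, n = 2.
Overall reaction: Zn²⁺(aq) + Mn(s) → Zn(s) + Mn²⁺(aq); Q = [Mn²⁺]^1/[Zn²⁺]^1.
From E = E° − (0.0592/n) log Q: log Q = (E° − E)·n/0.0592 = (+0.42 − (+0.491))·2/0.0592 = -2.3986.
So 1·log[Zn²⁺] = 1·log(0.0008) − log Q = -3.0969 − (-2.3986) = -0.6983; [Zn²⁺] = 10^(-0.6983) ≈ 0.20 M.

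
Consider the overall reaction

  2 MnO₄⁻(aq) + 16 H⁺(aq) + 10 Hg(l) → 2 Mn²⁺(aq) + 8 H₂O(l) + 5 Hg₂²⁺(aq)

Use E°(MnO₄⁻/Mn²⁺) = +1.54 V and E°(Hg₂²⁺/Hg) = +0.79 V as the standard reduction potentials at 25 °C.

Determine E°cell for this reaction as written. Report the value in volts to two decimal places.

+0.75 V

The MnO₄⁻/Mn²⁺ couple has the higher reduction potential, so it is the cathode; Hg₂²⁺/Hg is oxidised at the anode.
E°cell = E°(cathode) − E°(anode) = (+1.54) − (+0.79) = +0.75 V.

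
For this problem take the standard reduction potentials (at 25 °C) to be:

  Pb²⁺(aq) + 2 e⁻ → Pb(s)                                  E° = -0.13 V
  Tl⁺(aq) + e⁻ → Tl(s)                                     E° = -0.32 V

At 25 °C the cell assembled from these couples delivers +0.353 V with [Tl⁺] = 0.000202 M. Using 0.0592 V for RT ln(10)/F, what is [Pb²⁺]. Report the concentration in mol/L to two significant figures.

0.013 M

Pb²⁺/Pb is the cathode, Tl⁺/Tl the anode: E°cell = +0.19 V, n = 2.
Overall reaction: Pb²⁺(aq) + 2 Tl(s) → Pb(s) + 2 Tl⁺(aq); Q = [Tl⁺]^2/[Pb²⁺]^1.
From E = E° − (0.0592/n) log Q: log Q = (E° − E)·n/0.0592 = (+0.19 − (+0.353))·2/0.0592 = -5.5068.
So 1·log[Pb²⁺] = 2·log(0.000202) − log Q = -7.3893 − (-5.5068) = -1.8825; [Pb²⁺] = 10^(-1.8825) ≈ 0.013 M.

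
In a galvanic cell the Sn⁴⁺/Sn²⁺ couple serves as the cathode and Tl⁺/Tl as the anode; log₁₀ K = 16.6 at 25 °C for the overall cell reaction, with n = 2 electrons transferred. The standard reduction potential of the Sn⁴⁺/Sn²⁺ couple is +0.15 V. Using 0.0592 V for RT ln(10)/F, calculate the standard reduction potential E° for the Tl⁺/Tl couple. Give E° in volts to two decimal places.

-0.34 V

E°cell = (0.0592/n)·log K = (0.0592/2)(16.6) = +0.491 V.
Since Sn⁴⁺/Sn²⁺ is the cathode and Tl⁺/Tl the anode, E°cell = E°(Sn⁴⁺/Sn²⁺) − E°(Tl⁺/Tl).
So E°(Tl⁺/Tl) = E°(Sn⁴⁺/Sn²⁺) − E°cell = (+0.15) − (+0.491) = -0.34 V.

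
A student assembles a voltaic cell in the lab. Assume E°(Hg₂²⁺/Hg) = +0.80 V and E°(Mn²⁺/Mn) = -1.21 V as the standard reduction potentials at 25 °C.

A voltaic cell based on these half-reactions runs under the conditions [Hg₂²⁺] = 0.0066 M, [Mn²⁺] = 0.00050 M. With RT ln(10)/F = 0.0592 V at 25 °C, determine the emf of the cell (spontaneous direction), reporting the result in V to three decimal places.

Hg₂²⁺/Hg is the cathode (higher E°), Mn²⁺/Mn the anode: E°cell = +0.80 − (-1.21) = +2.01 V, n = 2.
Overall: Hg₂²⁺(aq) + Mn(s) → 2 Hg(l) + Mn²⁺(aq)
Q = [Mn²⁺] / ([Hg₂²⁺]); log Q = -1.121.
E = E° − (0.0592/n) log Q = +2.01 − (0.0592/2)(-1.121) = +2.043 V.

+2.043 V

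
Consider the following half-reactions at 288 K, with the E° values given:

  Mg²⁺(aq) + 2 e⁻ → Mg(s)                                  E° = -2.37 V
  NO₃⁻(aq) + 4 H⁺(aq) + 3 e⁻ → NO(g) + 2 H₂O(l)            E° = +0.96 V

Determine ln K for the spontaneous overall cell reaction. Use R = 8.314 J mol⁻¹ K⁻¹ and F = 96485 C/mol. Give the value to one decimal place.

Cathode: NO₃⁻/NO; anode: Mg²⁺/Mg. E°cell = (+0.96) − (-2.37) = +3.33 V, with n = 6.
ΔG° = −nFE° = −RT ln K, so ln K = nFE°/(RT) = (6)(96485)(+3.33) / ((8.314)(288)) = 805.105.

805.1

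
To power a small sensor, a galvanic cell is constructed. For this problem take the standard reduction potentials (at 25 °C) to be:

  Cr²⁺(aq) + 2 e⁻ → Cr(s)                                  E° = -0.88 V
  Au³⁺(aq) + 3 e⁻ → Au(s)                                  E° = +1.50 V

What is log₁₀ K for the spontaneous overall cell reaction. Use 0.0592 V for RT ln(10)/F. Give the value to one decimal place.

Cathode: Au³⁺/Au; anode: Cr²⁺/Cr. E°cell = +2.38 V, n = 6.
log K = nE°cell / 0.0592 = (6)(+2.38) / 0.0592 = 241.2.

241.2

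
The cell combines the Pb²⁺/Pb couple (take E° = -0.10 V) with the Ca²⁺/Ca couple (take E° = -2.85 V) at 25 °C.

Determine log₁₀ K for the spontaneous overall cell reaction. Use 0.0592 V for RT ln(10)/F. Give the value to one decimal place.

92.9

Cathode: Pb²⁺/Pb; anode: Ca²⁺/Ca. E°cell = +2.75 V, n = 2.
log K = nE°cell / 0.0592 = (2)(+2.75) / 0.0592 = 92.9.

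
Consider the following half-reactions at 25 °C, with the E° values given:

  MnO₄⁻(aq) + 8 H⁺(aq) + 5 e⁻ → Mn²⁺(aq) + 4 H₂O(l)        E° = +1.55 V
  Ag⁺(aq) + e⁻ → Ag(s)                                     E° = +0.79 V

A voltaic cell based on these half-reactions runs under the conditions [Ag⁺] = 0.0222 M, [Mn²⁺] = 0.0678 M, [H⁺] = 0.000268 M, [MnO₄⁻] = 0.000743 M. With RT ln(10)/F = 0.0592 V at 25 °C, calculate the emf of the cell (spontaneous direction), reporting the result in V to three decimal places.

+0.496 V

MnO₄⁻/Mn²⁺ is the cathode (higher E°), Ag⁺/Ag the anode: E°cell = +1.55 − (+0.79) = +0.76 V, n = 5.
Overall: MnO₄⁻(aq) + 8 H⁺(aq) + 5 Ag(s) → Mn²⁺(aq) + 4 H₂O(l) + 5 Ag⁺(aq)
Q = [Mn²⁺]·[Ag⁺]^5 / ([MnO₄⁻]·[H⁺]^8); log Q = 22.267.
E = E° − (0.0592/n) log Q = +0.76 − (0.0592/5)(22.267) = +0.496 V.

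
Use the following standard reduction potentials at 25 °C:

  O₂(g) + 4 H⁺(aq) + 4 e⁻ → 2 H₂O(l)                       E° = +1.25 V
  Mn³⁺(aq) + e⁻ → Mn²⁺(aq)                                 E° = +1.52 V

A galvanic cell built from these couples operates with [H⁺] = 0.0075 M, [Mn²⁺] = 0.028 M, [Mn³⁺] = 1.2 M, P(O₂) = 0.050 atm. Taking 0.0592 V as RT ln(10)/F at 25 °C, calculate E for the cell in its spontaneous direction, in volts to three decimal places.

Mn³⁺/Mn²⁺ is the cathode (higher E°), O₂/H₂O the anode: E°cell = +1.52 − (+1.25) = +0.27 V, n = 4.
Overall: 4 Mn³⁺(aq) + 2 H₂O(l) → 4 Mn²⁺(aq) + O₂(g) + 4 H⁺(aq)
Q = [Mn²⁺]^4·P(O₂)·[H⁺]^4 / ([Mn³⁺]^4); log Q = -16.329.
E = E° − (0.0592/n) log Q = +0.27 − (0.0592/4)(-16.329) = +0.512 V.

+0.512 V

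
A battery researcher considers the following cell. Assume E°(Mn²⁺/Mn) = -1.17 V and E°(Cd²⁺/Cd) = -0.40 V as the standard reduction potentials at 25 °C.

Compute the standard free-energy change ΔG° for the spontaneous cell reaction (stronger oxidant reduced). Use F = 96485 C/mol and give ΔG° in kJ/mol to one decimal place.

Cd²⁺/Cd (E° = -0.40 V) is the cathode; Mn²⁺/Mn (E° = -1.17 V) is the anode, so E°cell = +0.77 V.
Balancing electrons gives n = 2 (lcm of 2 and 2).
ΔG° = −nFE° = −(2)(96485)(+0.77) = -148,587 J = -148.6 kJ/mol.

-148.6 kJ/mol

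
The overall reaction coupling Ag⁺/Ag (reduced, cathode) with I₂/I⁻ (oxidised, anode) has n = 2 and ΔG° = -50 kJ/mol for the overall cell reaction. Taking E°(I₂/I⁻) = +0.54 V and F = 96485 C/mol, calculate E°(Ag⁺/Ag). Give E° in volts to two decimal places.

E°cell = −ΔG°/(nF) = −(-50×10³)/((2)(96485)) = +0.259 V.
Since Ag⁺/Ag is the cathode and I₂/I⁻ the anode, E°cell = E°(Ag⁺/Ag) − E°(I₂/I⁻).
So E°(Ag⁺/Ag) = E°cell + E°(I₂/I⁻) = +0.259 + (+0.54) = +0.80 V.

+0.80 V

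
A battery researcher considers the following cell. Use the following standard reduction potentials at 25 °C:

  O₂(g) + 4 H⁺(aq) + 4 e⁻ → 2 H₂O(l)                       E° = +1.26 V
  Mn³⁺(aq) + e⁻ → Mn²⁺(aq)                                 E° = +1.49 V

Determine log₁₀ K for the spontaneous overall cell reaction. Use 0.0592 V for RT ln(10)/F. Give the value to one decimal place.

15.5

Cathode: Mn³⁺/Mn²⁺; anode: O₂/H₂O. E°cell = +0.23 V, n = 4.
log K = nE°cell / 0.0592 = (4)(+0.23) / 0.0592 = 15.5.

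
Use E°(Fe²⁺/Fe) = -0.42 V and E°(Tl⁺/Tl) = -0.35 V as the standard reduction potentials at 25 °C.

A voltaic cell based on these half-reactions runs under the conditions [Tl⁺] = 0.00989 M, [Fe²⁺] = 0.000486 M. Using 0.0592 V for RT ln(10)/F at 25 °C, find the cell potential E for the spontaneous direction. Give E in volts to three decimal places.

Tl⁺/Tl is the cathode (higher E°), Fe²⁺/Fe the anode: E°cell = -0.35 − (-0.42) = +0.07 V, n = 2.
Overall: 2 Tl⁺(aq) + Fe(s) → 2 Tl(s) + Fe²⁺(aq)
Q = [Fe²⁺] / ([Tl⁺]^2); log Q = 0.696.
E = E° − (0.0592/n) log Q = +0.07 − (0.0592/2)(0.696) = +0.049 V.

+0.049 V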